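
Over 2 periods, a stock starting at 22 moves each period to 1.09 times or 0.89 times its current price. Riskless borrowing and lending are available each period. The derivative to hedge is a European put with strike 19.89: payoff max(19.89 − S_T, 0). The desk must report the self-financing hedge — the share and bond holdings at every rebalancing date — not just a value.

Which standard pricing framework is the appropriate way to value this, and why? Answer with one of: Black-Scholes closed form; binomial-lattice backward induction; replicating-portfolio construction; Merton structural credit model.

framework: replicating-portfolio construction

Key observation: the deliverable is the dynamic trading strategy on the 2-step tree (spot 22, moves 1.09 and 0.89), so the valuation must go through the node-by-node replicating-portfolio solve.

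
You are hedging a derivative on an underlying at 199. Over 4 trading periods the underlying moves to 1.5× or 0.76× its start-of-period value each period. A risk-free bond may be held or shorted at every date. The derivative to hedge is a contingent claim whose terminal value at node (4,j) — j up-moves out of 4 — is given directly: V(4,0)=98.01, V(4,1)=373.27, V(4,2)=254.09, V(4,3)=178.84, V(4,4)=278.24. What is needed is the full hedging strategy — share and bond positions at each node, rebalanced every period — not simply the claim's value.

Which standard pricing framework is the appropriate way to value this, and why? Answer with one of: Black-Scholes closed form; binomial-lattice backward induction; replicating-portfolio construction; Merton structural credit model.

Key observation: the task asks for the hedge itself — share and bond holdings at every node of the 4-period tree on spot 199 with factors 1.5/0.76 — which is exactly what the replicating-portfolio construction produces.

framework: replicating-portfolio construction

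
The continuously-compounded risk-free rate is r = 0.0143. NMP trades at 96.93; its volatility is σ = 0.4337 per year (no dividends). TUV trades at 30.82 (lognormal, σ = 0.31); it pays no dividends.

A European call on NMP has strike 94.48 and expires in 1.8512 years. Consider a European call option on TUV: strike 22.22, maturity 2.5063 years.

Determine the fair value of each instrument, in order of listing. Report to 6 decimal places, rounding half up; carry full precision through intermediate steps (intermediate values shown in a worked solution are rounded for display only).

price(NMP call K=94.48) = 24.462926
price(TUV call K=22.22) = 11.037767

[NMP call K=94.48]
σ√T = 0.4337·√1.8512 = 0.590087
d₁ = (ln(S/K) + (r+σ²/2)T) / (σ√T) = (ln(96.93/94.48) + (0.0143+0.4337²/2)·1.8512) / 0.590087 = (0.025601 + 0.200574) / 0.590087 = 0.383290
d₂ = d₁ − σ√T = 0.383290 − 0.590087 = -0.206797
e^{−rT} = 0.973875
N(d₁) = 0.649248,  N(d₂) = 0.418084
price = S·N(d₁) − K·e^{−rT}·N(d₂) = 62.931570 − 38.468643 = 24.462926
[TUV call K=22.22]
σ√T = 0.31·√2.5063 = 0.490770
d₁ = (ln(S/K) + (r+σ²/2)T) / (σ√T) = (ln(30.82/22.22) + (0.0143+0.31²/2)·2.5063) / 0.490770 = (0.327171 + 0.156268) / 0.490770 = 0.985061
d₂ = d₁ − σ√T = 0.985061 − 0.490770 = 0.494291
e^{−rT} = 0.964795
N(d₁) = 0.837703,  N(d₂) = 0.689450
price = S·N(d₁) − K·e^{−rT}·N(d₂) = 25.818008 − 14.780241 = 11.037767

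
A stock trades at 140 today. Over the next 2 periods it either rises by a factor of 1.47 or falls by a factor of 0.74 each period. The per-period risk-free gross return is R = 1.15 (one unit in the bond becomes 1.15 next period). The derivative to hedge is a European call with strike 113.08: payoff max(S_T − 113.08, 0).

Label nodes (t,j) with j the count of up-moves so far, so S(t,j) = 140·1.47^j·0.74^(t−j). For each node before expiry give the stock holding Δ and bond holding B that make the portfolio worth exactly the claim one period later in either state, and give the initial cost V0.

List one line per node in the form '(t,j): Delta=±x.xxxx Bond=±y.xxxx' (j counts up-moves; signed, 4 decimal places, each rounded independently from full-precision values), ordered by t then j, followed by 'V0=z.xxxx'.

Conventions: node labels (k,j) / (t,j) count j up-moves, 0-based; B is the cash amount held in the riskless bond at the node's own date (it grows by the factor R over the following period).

(0,0): Delta=0.8642 Bond=-61.1985
(1,0): Delta=0.5185 Bond=-34.5645
(1,1): Delta=1.0000 Bond=-98.3304
V0=59.7864

Arbitrage-free pricing uses the up-move probability p* = (R−d)/(u−d) = 0.5616, discounting each step at R = 1.15.
Terminal payoffs: V(2,0)=0.0000, V(2,1)=39.2120, V(2,2)=189.4460
  t=1,j=0: stock 103.6000 → up 152.2920 (V=39.2120), down 76.6640 (V=0.0000). Price 19.1506; hedge Δ=0.5185, bond B=-34.5645.
  t=1,j=1: stock 205.8000 → up 302.5260 (V=189.4460), down 152.2920 (V=39.2120). Price 107.4696; hedge Δ=1.0000, bond B=-98.3304.
  t=0,j=0: stock 140.0000 → up 205.8000 (V=107.4696), down 103.6000 (V=19.1506). Price 59.7864; hedge Δ=0.8642, bond B=-61.1985.
Check: Δ(0,0)·S0 + B(0,0) = 59.7864 = V0.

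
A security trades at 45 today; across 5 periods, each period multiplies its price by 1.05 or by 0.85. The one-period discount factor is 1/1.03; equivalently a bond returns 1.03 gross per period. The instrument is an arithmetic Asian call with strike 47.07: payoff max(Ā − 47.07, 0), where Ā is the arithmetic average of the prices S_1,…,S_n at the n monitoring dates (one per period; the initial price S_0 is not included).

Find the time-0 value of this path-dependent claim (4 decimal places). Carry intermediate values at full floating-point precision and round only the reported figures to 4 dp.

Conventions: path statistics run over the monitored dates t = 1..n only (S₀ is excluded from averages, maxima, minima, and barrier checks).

price = 2.8388

Under the martingale measure an up-move has probability p* = 0.9000; value the claim as the probability-weighted average of per-path payoffs, discounted 5 periods at R = 1.03.
Enumerate all 2^5 = 32 price paths (U = up ×1.05, D = down ×0.85); each path with k up-moves has probability p*^k·(1−p*)^(5−k).
DDDDD: Ā=28.3710, payoff=0.0000, prob=0.000010
UDDDD: Ā=35.0466, payoff=0.0000, prob=0.000090
DUDDD: Ā=33.2466, payoff=0.0000, prob=0.000090
UUDDD: Ā=41.0693, payoff=0.0000, prob=0.000810
DDUDD: Ā=31.7166, payoff=0.0000, prob=0.000090
UDUDD: Ā=39.1793, payoff=0.0000, prob=0.000810
DUUDD: Ā=37.3793, payoff=0.0000, prob=0.000810
UUUDD: Ā=46.1744, payoff=0.0000, prob=0.007290
DDDUD: Ā=30.4161, payoff=0.0000, prob=0.000090
UDDUD: Ā=37.5728, payoff=0.0000, prob=0.000810
DUDUD: Ā=35.7728, payoff=0.0000, prob=0.000810
UUDUD: Ā=44.1899, payoff=0.0000, prob=0.007290
DDUUD: Ā=34.2428, payoff=0.0000, prob=0.000810
UDUUD: Ā=42.2999, payoff=0.0000, prob=0.007290
DUUUD: Ā=40.4999, payoff=0.0000, prob=0.007290
UUUUD: Ā=50.0293, payoff=2.9593, prob=0.065610
DDDDU: Ā=29.3106, payoff=0.0000, prob=0.000090
UDDDU: Ā=36.2073, payoff=0.0000, prob=0.000810
DUDDU: Ā=34.4073, payoff=0.0000, prob=0.000810
UUDDU: Ā=42.5031, payoff=0.0000, prob=0.007290
DDUDU: Ā=32.8773, payoff=0.0000, prob=0.000810
UDUDU: Ā=40.6131, payoff=0.0000, prob=0.007290
DUUDU: Ā=38.8131, payoff=0.0000, prob=0.007290
UUUDU: Ā=47.9456, payoff=0.8756, prob=0.065610
DDDUU: Ā=31.5768, payoff=0.0000, prob=0.000810
UDDUU: Ā=39.0066, payoff=0.0000, prob=0.007290
DUDUU: Ā=37.2066, payoff=0.0000, prob=0.007290
UUDUU: Ā=45.9611, payoff=0.0000, prob=0.065610
DDUUU: Ā=35.6766, payoff=0.0000, prob=0.007290
UDUUU: Ā=44.0711, payoff=0.0000, prob=0.065610
DUUUU: Ā=42.2711, payoff=0.0000, prob=0.065610
UUUUU: Ā=52.2172, payoff=5.1472, prob=0.590490
Price = Σ prob·payoff / R^5 = 3.290986 / 1.159274 = 2.8388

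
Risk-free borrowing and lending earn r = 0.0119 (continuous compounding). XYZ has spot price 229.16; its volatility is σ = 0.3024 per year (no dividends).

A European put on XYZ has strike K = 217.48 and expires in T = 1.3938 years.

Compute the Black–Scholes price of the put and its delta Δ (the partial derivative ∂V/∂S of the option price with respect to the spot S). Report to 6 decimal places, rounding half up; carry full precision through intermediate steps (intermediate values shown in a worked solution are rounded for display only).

σ√T = 0.3024·√1.3938 = 0.357011
d₁ = (ln(S/K) + (r+σ²/2)T) / (σ√T) = (ln(229.16/217.48) + (0.0119+0.3024²/2)·1.3938) / 0.357011 = (0.052314 + 0.080315) / 0.357011 = 0.371496
d₂ = d₁ − σ√T = 0.371496 − 0.357011 = 0.014485
e^{−rT} = 0.983551
N(−d₁) = 0.355134,  N(−d₂) = 0.494222
Put price V = K·e^{−rT}·N(−d₂) − S·N(−d₁) = 105.715278 − 81.382513 = 24.332765
Δ = −N(−d₁) = -0.355134

price = 24.332765
Δ = -0.355134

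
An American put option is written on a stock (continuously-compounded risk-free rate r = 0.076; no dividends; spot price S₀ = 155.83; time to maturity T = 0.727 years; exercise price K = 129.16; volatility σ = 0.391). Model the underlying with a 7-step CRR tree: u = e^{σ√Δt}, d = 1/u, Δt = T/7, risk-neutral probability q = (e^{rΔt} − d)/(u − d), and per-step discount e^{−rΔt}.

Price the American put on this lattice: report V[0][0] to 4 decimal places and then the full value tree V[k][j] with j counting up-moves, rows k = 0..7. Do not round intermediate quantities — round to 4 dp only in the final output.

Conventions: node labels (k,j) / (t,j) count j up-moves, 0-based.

price = 6.5300
tree:
6.5300
10.4396 2.7223
16.2286 4.8138 0.6731
24.3652 8.3461 1.3565 0.0000
35.0243 14.0882 2.7340 0.0000 0.0000
46.1692 22.8860 5.5102 0.0000 0.0000 0.0000
55.9946 35.0243 11.1056 0.0000 0.0000 0.0000 0.0000
64.6567 46.1692 22.3828 0.0000 0.0000 0.0000 0.0000 0.0000

params: Δt=0.10386 u=1.13429 d=0.88161 q=0.49990 e^(-rΔt)=0.99214
t_7 payoffs: 64.6567 46.1692 22.3828 0.0000 0.0000 0.0000 0.0000 0.0000
k=6: node(6,0) S=73.1654 payoff=55.9946 vs cont=54.9791 → 55.9946 [stop]  node(6,1) S=94.1357 payoff=35.0243 vs cont=34.0088 → 35.0243 [stop]  node(6,2) S=121.1163 payoff=8.0437 vs cont=11.1056 → 11.1056 [wait]  node(6,3) S=155.8300 payoff=0.0000 vs cont=0.0000 → 0.0000 [wait]  node(6,4) S=200.4931 payoff=0.0000 vs cont=0.0000 → 0.0000 [wait]  node(6,5) S=257.9573 payoff=0.0000 vs cont=0.0000 → 0.0000 [wait]  node(6,6) S=331.8915 payoff=0.0000 vs cont=0.0000 → 0.0000 [wait]
k=5: node(5,0) S=82.9908 payoff=46.1692 vs cont=45.1537 → 46.1692 [stop]  node(5,1) S=106.7772 payoff=22.3828 vs cont=22.8860 → 22.8860 [wait]  node(5,2) S=137.3811 payoff=0.0000 vs cont=5.5102 → 5.5102 [wait]  node(5,3) S=176.7564 payoff=0.0000 vs cont=0.0000 → 0.0000 [wait]  node(5,4) S=227.4174 payoff=0.0000 vs cont=0.0000 → 0.0000 [wait]  node(5,5) S=292.5984 payoff=0.0000 vs cont=0.0000 → 0.0000 [wait]
k=4: node(4,0) S=94.1357 payoff=35.0243 vs cont=34.2584 → 35.0243 [stop]  node(4,1) S=121.1163 payoff=8.0437 vs cont=14.0882 → 14.0882 [wait]  node(4,2) S=155.8300 payoff=0.0000 vs cont=2.7340 → 2.7340 [wait]  node(4,3) S=200.4931 payoff=0.0000 vs cont=0.0000 → 0.0000 [wait]  node(4,4) S=257.9573 payoff=0.0000 vs cont=0.0000 → 0.0000 [wait]
k=3: node(3,0) S=106.7772 payoff=22.3828 vs cont=24.3652 → 24.3652 [wait]  node(3,1) S=137.3811 payoff=0.0000 vs cont=8.3461 → 8.3461 [wait]  node(3,2) S=176.7564 payoff=0.0000 vs cont=1.3565 → 1.3565 [wait]  node(3,3) S=227.4174 payoff=0.0000 vs cont=0.0000 → 0.0000 [wait]
k=2: node(2,0) S=121.1163 payoff=8.0437 vs cont=16.2286 → 16.2286 [wait]  node(2,1) S=155.8300 payoff=0.0000 vs cont=4.8138 → 4.8138 [wait]  node(2,2) S=200.4931 payoff=0.0000 vs cont=0.6731 → 0.6731 [wait]
k=1: node(1,0) S=137.3811 payoff=0.0000 vs cont=10.4396 → 10.4396 [wait]  node(1,1) S=176.7564 payoff=0.0000 vs cont=2.7223 → 2.7223 [wait]
k=0: node(0,0) S=155.8300 payoff=0.0000 vs cont=6.5300 → 6.5300 [wait]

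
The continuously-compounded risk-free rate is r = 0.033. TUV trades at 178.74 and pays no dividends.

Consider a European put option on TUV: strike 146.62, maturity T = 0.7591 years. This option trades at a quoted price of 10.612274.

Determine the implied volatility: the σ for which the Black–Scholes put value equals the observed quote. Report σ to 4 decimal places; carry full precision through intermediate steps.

At σ = 0.4416 the Black–Scholes value reproduces the quote:
σ√T = 0.4416·√0.7591 = 0.384750
d₁ = (ln(S/K) + (r+σ²/2)T) / (σ√T) = (ln(178.74/146.62) + (0.033+0.4416²/2)·0.7591) / 0.384750 = (0.198088 + 0.099067) / 0.384750 = 0.772332
d₂ = d₁ − σ√T = 0.772332 − 0.384750 = 0.387582
e^{−rT} = 0.975261
N(−d₁) = 0.219959,  N(−d₂) = 0.349163
V = K·e^{−rT}·N(−d₂) − S·N(−d₁) = 49.927744 − 39.315469 = 10.612274 (the quoted price), and the Black–Scholes price is strictly increasing in σ, so σ is unique

sigma = 0.4416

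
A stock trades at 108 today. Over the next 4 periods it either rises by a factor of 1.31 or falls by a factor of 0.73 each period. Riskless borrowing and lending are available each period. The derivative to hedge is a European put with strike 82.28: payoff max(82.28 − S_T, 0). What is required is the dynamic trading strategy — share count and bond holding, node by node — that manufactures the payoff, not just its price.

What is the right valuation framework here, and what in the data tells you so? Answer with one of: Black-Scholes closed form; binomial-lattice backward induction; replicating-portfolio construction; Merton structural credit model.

framework: replicating-portfolio construction

Key observation: since the answer must list Δ and B at each node of the 1.31/0.73 lattice on 108, the replicating-portfolio method — solving the two-state system at every node — is the one that applies.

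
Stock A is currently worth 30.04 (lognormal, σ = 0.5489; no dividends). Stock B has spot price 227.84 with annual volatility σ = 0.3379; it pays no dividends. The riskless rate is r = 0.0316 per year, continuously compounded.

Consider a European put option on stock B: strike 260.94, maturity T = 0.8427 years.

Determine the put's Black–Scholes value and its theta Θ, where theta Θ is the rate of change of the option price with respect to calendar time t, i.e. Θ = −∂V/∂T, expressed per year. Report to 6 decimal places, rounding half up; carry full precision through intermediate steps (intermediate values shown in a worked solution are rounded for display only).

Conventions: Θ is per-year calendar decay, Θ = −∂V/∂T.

price = 44.619544
Θ = -10.839001

σ√T = 0.3379·√0.8427 = 0.310188
d₁ = (ln(S/K) + (r+σ²/2)T) / (σ√T) = (ln(227.84/260.94) + (0.0316+0.3379²/2)·0.8427) / 0.310188 = (-0.135647 + 0.074738) / 0.310188 = -0.196363
d₂ = d₁ − σ√T = -0.196363 − 0.310188 = -0.506551
e^{−rT} = 0.973722
N(−d₁) = 0.577837,  N(−d₂) = 0.693765
Put price V = K·e^{−rT}·N(−d₂) − S·N(−d₁) = 176.273895 − 131.654351 = 44.619544
φ(d₁) = (1/√(2π))·e^{−d₁²/2} = 0.391325
Θ = −S·φ(d₁)·σ/(2√T) + r·K·e^{−rT}·N(−d₂) = −16.409257 + 5.570255 = -10.839001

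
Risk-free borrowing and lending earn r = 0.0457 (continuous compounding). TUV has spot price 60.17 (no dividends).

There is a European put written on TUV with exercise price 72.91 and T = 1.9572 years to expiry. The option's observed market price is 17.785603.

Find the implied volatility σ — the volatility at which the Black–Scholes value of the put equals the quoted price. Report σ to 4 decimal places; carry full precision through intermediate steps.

At σ = 0.4099 the Black–Scholes value reproduces the quote:
σ√T = 0.4099·√1.9572 = 0.573450
d₁ = (ln(S/K) + (r+σ²/2)T) / (σ√T) = (ln(60.17/72.91) + (0.0457+0.4099²/2)·1.9572) / 0.573450 = (-0.192052 + 0.253866) / 0.573450 = 0.107794
d₂ = d₁ − σ√T = 0.107794 − 0.573450 = -0.465656
e^{−rT} = 0.914439
N(−d₁) = 0.457079,  N(−d₂) = 0.679269
V = K·e^{−rT}·N(−d₂) − S·N(−d₁) = 45.288076 − 27.502473 = 17.785603 (the observed quote) — the price is monotone increasing in volatility, hence this σ is the only solution

sigma = 0.4099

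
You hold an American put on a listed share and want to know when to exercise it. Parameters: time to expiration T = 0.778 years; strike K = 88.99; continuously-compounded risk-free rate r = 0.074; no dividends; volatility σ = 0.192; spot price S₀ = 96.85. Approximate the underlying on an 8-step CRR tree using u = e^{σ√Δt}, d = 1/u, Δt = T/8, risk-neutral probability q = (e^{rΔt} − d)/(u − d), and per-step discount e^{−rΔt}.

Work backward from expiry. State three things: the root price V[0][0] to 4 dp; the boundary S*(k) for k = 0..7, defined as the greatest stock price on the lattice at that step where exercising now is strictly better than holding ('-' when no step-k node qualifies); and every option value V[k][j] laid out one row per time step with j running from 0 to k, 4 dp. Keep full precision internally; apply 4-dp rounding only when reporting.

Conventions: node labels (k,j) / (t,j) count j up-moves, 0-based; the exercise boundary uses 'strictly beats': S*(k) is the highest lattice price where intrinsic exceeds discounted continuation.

params: Δt=0.09725 u=1.06170 d=0.94188 q=0.54531 e^(-rΔt)=0.99283
t_8 payoffs: 29.0009 21.3694 12.7670 3.0703 0.0000 0.0000 0.0000 0.0000 0.0000
t_7: node(7,0) S=63.6907 payoff=25.2993 vs cont=24.6612 → 25.2993 [stop]  node(7,1) S=71.7931 payoff=17.1969 vs cont=16.5588 → 17.1969 [stop]  node(7,2) S=80.9262 payoff=8.0638 vs cont=7.4256 → 8.0638 [stop]  node(7,3) S=91.2213 payoff=0.0000 vs cont=1.3860 → 1.3860 [wait]  node(7,4) S=102.8260 payoff=0.0000 vs cont=0.0000 → 0.0000 [wait]  node(7,5) S=115.9071 payoff=0.0000 vs cont=0.0000 → 0.0000 [wait]  node(7,6) S=130.6522 payoff=0.0000 vs cont=0.0000 → 0.0000 [wait]  node(7,7) S=147.2731 payoff=0.0000 vs cont=0.0000 → 0.0000 [wait]  ⇒ S*(7)=80.9262
t_6: node(6,0) S=67.6206 payoff=21.3694 vs cont=20.7313 → 21.3694 [stop]  node(6,1) S=76.2230 payoff=12.7670 vs cont=12.1289 → 12.7670 [stop]  node(6,2) S=85.9197 payoff=3.0703 vs cont=4.3906 → 4.3906 [wait]  node(6,3) S=96.8500 payoff=0.0000 vs cont=0.6257 → 0.6257 [wait]  node(6,4) S=109.1708 payoff=0.0000 vs cont=0.0000 → 0.0000 [wait]  node(6,5) S=123.0590 payoff=0.0000 vs cont=0.0000 → 0.0000 [wait]  node(6,6) S=138.7139 payoff=0.0000 vs cont=0.0000 → 0.0000 [wait]  ⇒ S*(6)=76.2230
t_5: node(5,0) S=71.7931 payoff=17.1969 vs cont=16.5588 → 17.1969 [stop]  node(5,1) S=80.9262 payoff=8.0638 vs cont=8.1404 → 8.1404 [wait]  node(5,2) S=91.2213 payoff=0.0000 vs cont=2.3208 → 2.3208 [wait]  node(5,3) S=102.8260 payoff=0.0000 vs cont=0.2825 → 0.2825 [wait]  node(5,4) S=115.9071 payoff=0.0000 vs cont=0.0000 → 0.0000 [wait]  node(5,5) S=130.6522 payoff=0.0000 vs cont=0.0000 → 0.0000 [wait]  ⇒ S*(5)=71.7931
t_4: node(4,0) S=76.2230 payoff=12.7670 vs cont=12.1704 → 12.7670 [stop]  node(4,1) S=85.9197 payoff=3.0703 vs cont=4.9313 → 4.9313 [wait]  node(4,2) S=96.8500 payoff=0.0000 vs cont=1.2006 → 1.2006 [wait]  node(4,3) S=109.1708 payoff=0.0000 vs cont=0.1275 → 0.1275 [wait]  node(4,4) S=123.0590 payoff=0.0000 vs cont=0.0000 → 0.0000 [wait]  ⇒ S*(4)=76.2230
t_3: node(3,0) S=80.9262 payoff=8.0638 vs cont=8.4332 → 8.4332 [wait]  node(3,1) S=91.2213 payoff=0.0000 vs cont=2.8761 → 2.8761 [wait]  node(3,2) S=102.8260 payoff=0.0000 vs cont=0.6110 → 0.6110 [wait]  node(3,3) S=115.9071 payoff=0.0000 vs cont=0.0576 → 0.0576 [wait]  ⇒ S*(3)=-
t_2: node(2,0) S=85.9197 payoff=3.0703 vs cont=5.3641 → 5.3641 [wait]  node(2,1) S=96.8500 payoff=0.0000 vs cont=1.6292 → 1.6292 [wait]  node(2,2) S=109.1708 payoff=0.0000 vs cont=0.3070 → 0.3070 [wait]  ⇒ S*(2)=-
t_1: node(1,0) S=91.2213 payoff=0.0000 vs cont=3.3035 → 3.3035 [wait]  node(1,1) S=102.8260 payoff=0.0000 vs cont=0.9017 → 0.9017 [wait]  ⇒ S*(1)=-
t_0: node(0,0) S=96.8500 payoff=0.0000 vs cont=1.9795 → 1.9795 [wait]  ⇒ S*(0)=-

price = 1.9795
boundary = - - - - 76.2230 71.7931 76.2230 80.9262
tree:
1.9795
3.3035 0.9017
5.3641 1.6292 0.3070
8.4332 2.8761 0.6110 0.0576
12.7670 4.9313 1.2006 0.1275 0.0000
17.1969 8.1404 2.3208 0.2825 0.0000 0.0000
21.3694 12.7670 4.3906 0.6257 0.0000 0.0000 0.0000
25.2993 17.1969 8.0638 1.3860 0.0000 0.0000 0.0000 0.0000
29.0009 21.3694 12.7670 3.0703 0.0000 0.0000 0.0000 0.0000 0.0000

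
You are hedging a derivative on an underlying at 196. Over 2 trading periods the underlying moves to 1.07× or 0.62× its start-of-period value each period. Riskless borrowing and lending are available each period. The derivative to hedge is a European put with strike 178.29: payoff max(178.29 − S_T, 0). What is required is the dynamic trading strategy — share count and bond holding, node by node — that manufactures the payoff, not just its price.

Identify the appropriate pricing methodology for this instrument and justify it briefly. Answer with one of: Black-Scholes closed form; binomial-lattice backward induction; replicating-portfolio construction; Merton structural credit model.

framework: replicating-portfolio construction

Key observation: since the answer must list Δ and B at each node of the 1.07/0.62 lattice on 196, the replicating-portfolio method — solving the two-state system at every node — is the one that applies.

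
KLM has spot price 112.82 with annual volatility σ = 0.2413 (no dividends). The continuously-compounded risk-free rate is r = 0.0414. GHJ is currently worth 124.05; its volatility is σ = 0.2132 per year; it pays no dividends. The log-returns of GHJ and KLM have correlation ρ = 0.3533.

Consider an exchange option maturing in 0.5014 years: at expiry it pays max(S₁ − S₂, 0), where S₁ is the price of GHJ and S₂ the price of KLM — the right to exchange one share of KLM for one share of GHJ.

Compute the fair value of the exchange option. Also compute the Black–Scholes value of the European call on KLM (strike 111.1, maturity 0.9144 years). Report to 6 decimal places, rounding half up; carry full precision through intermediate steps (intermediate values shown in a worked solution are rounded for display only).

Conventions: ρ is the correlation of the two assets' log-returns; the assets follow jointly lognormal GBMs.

σ_eff = √(σ₁² + σ₂² − 2ρσ₁σ₂) = √(0.2132² + 0.2413² − 2·0.3533·0.2132·0.2413) = 0.259478
d₁ = (ln(S₁/S₂) + (q₂ − q₁ + σ_eff²/2)T) / (σ_eff√T) = (ln(124.05/112.82) + (0.0 − 0.0 + 0.033664)·0.5014) / 0.183735 = 0.608323
d₂ = d₁ − σ_eff√T = 0.608323 − 0.183735 = 0.424588
N(d₁) = 0.728513,  N(d₂) = 0.664431
V = S₁·e^{−q₁T}·N(d₁) − S₂·e^{−q₂T}·N(d₂) = 90.372086 − 74.961152 = 15.410935
[vanilla: KLM call K=111.1]
σ√T = 0.2413·√0.9144 = 0.230741
d₁ = (ln(S/K) + (r+σ²/2)T) / (σ√T) = (ln(112.82/111.1) + (0.0414+0.2413²/2)·0.9144) / 0.230741 = (0.015363 + 0.064477) / 0.230741 = 0.346015
d₂ = d₁ − σ√T = 0.346015 − 0.230741 = 0.115273
e^{−rT} = 0.962851
N(d₁) = 0.635334,  N(d₂) = 0.545886
price = S·N(d₁) − K·e^{−rT}·N(d₂) = 71.678397 − 58.394922 = 13.283475

exchange price = 15.410935
price(KLM call K=111.1) = 13.283475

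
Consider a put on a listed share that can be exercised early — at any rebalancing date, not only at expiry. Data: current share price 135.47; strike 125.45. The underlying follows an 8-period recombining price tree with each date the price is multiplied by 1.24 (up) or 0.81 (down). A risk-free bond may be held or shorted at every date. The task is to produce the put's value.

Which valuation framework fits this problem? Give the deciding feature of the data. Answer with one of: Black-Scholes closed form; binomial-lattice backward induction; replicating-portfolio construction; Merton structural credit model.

framework: binomial-lattice backward induction

Key observation: with exercise allowed before expiry on a discrete up/down model (8 steps from spot 135.47), the strike-125.45 put's value must be rolled back through the tree testing early exercise at each node.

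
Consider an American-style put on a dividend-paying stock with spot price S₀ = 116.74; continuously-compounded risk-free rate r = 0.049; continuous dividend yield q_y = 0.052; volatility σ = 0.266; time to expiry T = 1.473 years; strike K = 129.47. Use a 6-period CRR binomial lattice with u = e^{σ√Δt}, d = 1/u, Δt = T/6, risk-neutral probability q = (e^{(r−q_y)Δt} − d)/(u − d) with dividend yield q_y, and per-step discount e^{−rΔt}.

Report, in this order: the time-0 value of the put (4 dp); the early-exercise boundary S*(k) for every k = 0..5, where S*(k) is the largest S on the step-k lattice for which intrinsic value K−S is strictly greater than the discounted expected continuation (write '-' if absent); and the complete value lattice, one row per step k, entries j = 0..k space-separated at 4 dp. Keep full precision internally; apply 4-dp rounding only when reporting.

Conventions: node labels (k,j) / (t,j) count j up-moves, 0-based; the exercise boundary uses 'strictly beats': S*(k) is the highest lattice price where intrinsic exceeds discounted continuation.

price = 22.5632
boundary = - - - 78.6145 89.6895 102.3248
tree:
22.5632
30.6501 13.8212
40.2504 20.3729 6.6226
50.8555 29.0643 10.8765 1.8875
60.5629 39.7805 17.4585 3.5662 0.0000
69.0717 50.8555 27.1452 6.7378 0.0000 0.0000
76.5298 60.5629 39.7805 12.7300 0.0000 0.0000 0.0000

Δt=0.24550, u=1.14088, d=0.87652, q=0.46431, disc=e^(-rΔt)=0.98804
k=6 terminal: V=max(K-S,0) → 76.5298 60.5629 39.7805 12.7300 0.0000 0.0000 0.0000
k=5: j=0 S=60.3983 intr=69.0717 cont=68.2897 V=69.0717[EX]; j=1 S=78.6145 intr=50.8555 cont=50.3046 V=50.8555[EX]; j=2 S=102.3248 intr=27.1452 cont=26.8951 V=27.1452[EX]; j=3 S=133.1860 intr=0.0000 cont=6.7378 V=6.7378[hold]; j=4 S=173.3551 intr=0.0000 cont=0.0000 V=0.0000[hold]; j=5 S=225.6392 intr=0.0000 cont=0.0000 V=0.0000[hold]  S*(5)=102.3248
k=4: j=0 S=68.9071 intr=60.5629 cont=59.8889 V=60.5629[EX]; j=1 S=89.6895 intr=39.7805 cont=39.3700 V=39.7805[EX]; j=2 S=116.7400 intr=12.7300 cont=17.4585 V=17.4585[hold]; j=3 S=151.9489 intr=0.0000 cont=3.5662 V=3.5662[hold]; j=4 S=197.7769 intr=0.0000 cont=0.0000 V=0.0000[hold]  S*(4)=89.6895
k=3: j=0 S=78.6145 intr=50.8555 cont=50.3046 V=50.8555[EX]; j=1 S=102.3248 intr=27.1452 cont=29.0643 V=29.0643[hold]; j=2 S=133.1860 intr=0.0000 cont=10.8765 V=10.8765[hold]; j=3 S=173.3551 intr=0.0000 cont=1.8875 V=1.8875[hold]  S*(3)=78.6145
k=2: j=0 S=89.6895 intr=39.7805 cont=40.2504 V=40.2504[hold]; j=1 S=116.7400 intr=12.7300 cont=20.3729 V=20.3729[hold]; j=2 S=151.9489 intr=0.0000 cont=6.6226 V=6.6226[hold]  S*(2)=-
k=1: j=0 S=102.3248 intr=27.1452 cont=30.6501 V=30.6501[hold]; j=1 S=133.1860 intr=0.0000 cont=13.8212 V=13.8212[hold]  S*(1)=-
k=0: j=0 S=116.7400 intr=12.7300 cont=22.5632 V=22.5632[hold]  S*(0)=-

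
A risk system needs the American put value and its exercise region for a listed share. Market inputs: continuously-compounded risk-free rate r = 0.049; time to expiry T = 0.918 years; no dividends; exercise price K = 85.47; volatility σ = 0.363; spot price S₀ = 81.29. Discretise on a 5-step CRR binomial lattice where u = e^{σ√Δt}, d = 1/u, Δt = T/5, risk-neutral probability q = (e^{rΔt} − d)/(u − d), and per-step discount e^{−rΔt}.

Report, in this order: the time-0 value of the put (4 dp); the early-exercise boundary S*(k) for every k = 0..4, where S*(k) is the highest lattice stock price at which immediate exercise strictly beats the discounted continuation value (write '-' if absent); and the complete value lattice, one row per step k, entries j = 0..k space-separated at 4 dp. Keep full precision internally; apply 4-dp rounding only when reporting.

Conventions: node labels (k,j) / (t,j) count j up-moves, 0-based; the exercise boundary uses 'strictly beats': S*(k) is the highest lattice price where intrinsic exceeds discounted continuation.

Δt=0.18360, u=1.16829, d=0.85595, q=0.49013, disc=e^(-rΔt)=0.99104
k=5 terminal: V=max(K-S,0) → 48.1204 34.4916 15.8896 0.0000 0.0000 0.0000
k=4: j=0 S=43.6351 intr=41.8349 cont=41.0694 V=41.8349[EX]; j=1 S=59.5575 intr=25.9125 cont=25.1470 V=25.9125[EX]; j=2 S=81.2900 intr=4.1800 cont=8.0291 V=8.0291[hold]; j=3 S=110.9527 intr=0.0000 cont=0.0000 V=0.0000[hold]; j=4 S=151.4392 intr=0.0000 cont=0.0000 V=0.0000[hold]  S*(4)=59.5575
k=3: j=0 S=50.9784 intr=34.4916 cont=33.7261 V=34.4916[EX]; j=1 S=69.5804 intr=15.8896 cont=16.9938 V=16.9938[hold]; j=2 S=94.9702 intr=0.0000 cont=4.0572 V=4.0572[hold]; j=3 S=129.6248 intr=0.0000 cont=0.0000 V=0.0000[hold]  S*(3)=50.9784
k=2: j=0 S=59.5575 intr=25.9125 cont=25.6834 V=25.9125[EX]; j=1 S=81.2900 intr=4.1800 cont=10.5578 V=10.5578[hold]; j=2 S=110.9527 intr=0.0000 cont=2.0501 V=2.0501[hold]  S*(2)=59.5575
k=1: j=0 S=69.5804 intr=15.8896 cont=18.2221 V=18.2221[hold]; j=1 S=94.9702 intr=0.0000 cont=6.3308 V=6.3308[hold]  S*(1)=-
k=0: j=0 S=81.2900 intr=4.1800 cont=12.2828 V=12.2828[hold]  S*(0)=-

price = 12.2828
boundary = - - 59.5575 50.9784 59.5575
tree:
12.2828
18.2221 6.3308
25.9125 10.5578 2.0501
34.4916 16.9938 4.0572 0.0000
41.8349 25.9125 8.0291 0.0000 0.0000
48.1204 34.4916 15.8896 0.0000 0.0000 0.0000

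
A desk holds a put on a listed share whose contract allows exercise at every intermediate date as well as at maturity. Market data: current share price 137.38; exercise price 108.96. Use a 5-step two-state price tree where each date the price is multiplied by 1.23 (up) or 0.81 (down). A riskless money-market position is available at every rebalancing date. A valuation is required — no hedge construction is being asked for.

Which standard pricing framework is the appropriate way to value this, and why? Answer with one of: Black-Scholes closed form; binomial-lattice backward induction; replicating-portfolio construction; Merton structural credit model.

framework: binomial-lattice backward induction

Key observation: the defining feature is the embedded early-exercise option across 5 discrete dates on the spot-137.38 tree; pricing the strike-108.96 put means working backward with an exercise test at every node.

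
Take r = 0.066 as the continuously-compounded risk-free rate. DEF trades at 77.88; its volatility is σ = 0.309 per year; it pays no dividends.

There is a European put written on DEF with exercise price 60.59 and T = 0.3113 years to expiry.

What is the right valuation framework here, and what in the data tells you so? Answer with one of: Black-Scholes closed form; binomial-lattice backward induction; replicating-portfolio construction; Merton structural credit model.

framework: Black-Scholes closed form

Key observation: everything needed for the exact continuous-time valuation of the European put on DEF (strike 60.59) is given, and no feature rules the closed form out.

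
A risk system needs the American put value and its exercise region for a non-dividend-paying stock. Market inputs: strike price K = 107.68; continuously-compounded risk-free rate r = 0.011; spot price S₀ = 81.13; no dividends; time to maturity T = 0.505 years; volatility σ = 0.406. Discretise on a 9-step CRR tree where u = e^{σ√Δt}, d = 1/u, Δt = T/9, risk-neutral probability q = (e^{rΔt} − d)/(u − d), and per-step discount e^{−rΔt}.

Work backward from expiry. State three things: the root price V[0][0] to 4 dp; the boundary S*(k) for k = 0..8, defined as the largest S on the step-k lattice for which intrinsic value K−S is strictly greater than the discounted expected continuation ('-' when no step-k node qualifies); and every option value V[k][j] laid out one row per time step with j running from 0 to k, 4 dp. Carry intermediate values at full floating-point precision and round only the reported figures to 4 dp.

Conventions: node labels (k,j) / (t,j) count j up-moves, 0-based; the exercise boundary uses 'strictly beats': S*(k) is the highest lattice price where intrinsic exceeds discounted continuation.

price = 28.3314
boundary = - - - 60.7967 66.9341 73.6910 81.1300 73.6910 81.1300
tree:
28.3314
34.4709 21.6948
40.7626 27.6770 15.2208
46.8833 34.1626 20.6635 9.3248
52.4579 40.7459 27.0511 13.7473 4.5300
57.5214 46.8833 33.9890 19.5452 7.4634 1.3476
62.1205 52.4579 40.7459 26.5500 11.9569 2.5890 0.0000
66.2980 57.5214 46.8833 33.9890 18.3956 4.9741 0.0000 0.0000
70.0924 62.1205 52.4579 40.7459 26.5500 9.5564 0.0000 0.0000 0.0000
73.5389 66.2980 57.5214 46.8833 33.9890 18.3600 0.0000 0.0000 0.0000 0.0000

params: Δt=0.05611 u=1.10095 d=0.90831 q=0.47918 e^(-rΔt)=0.99938
t_9 payoffs: 73.5389 66.2980 57.5214 46.8833 33.9890 18.3600 0.0000 0.0000 0.0000 0.0000
t_8: node(8,0) S=37.5876 payoff=70.0924 vs cont=70.0260 → 70.0924 [stop]  node(8,1) S=45.5595 payoff=62.1205 vs cont=62.0541 → 62.1205 [stop]  node(8,2) S=55.2221 payoff=52.4579 vs cont=52.3915 → 52.4579 [stop]  node(8,3) S=66.9341 payoff=40.7459 vs cont=40.6795 → 40.7459 [stop]  node(8,4) S=81.1300 payoff=26.5500 vs cont=26.4836 → 26.5500 [stop]  node(8,5) S=98.3367 payoff=9.3433 vs cont=9.5564 → 9.5564 [wait]  node(8,6) S=119.1928 payoff=0.0000 vs cont=0.0000 → 0.0000 [wait]  node(8,7) S=144.4722 payoff=0.0000 vs cont=0.0000 → 0.0000 [wait]  node(8,8) S=175.1131 payoff=0.0000 vs cont=0.0000 → 0.0000 [wait]  ⇒ S*(8)=81.1300
t_7: node(7,0) S=41.3820 payoff=66.2980 vs cont=66.2316 → 66.2980 [stop]  node(7,1) S=50.1586 payoff=57.5214 vs cont=57.4549 → 57.5214 [stop]  node(7,2) S=60.7967 payoff=46.8833 vs cont=46.8169 → 46.8833 [stop]  node(7,3) S=73.6910 payoff=33.9890 vs cont=33.9226 → 33.9890 [stop]  node(7,4) S=89.3200 payoff=18.3600 vs cont=18.3956 → 18.3956 [wait]  node(7,5) S=108.2637 payoff=0.0000 vs cont=4.9741 → 4.9741 [wait]  node(7,6) S=131.2252 payoff=0.0000 vs cont=0.0000 → 0.0000 [wait]  node(7,7) S=159.0565 payoff=0.0000 vs cont=0.0000 → 0.0000 [wait]  ⇒ S*(7)=73.6910
t_6: node(6,0) S=45.5595 payoff=62.1205 vs cont=62.0541 → 62.1205 [stop]  node(6,1) S=55.2221 payoff=52.4579 vs cont=52.3915 → 52.4579 [stop]  node(6,2) S=66.9341 payoff=40.7459 vs cont=40.6795 → 40.7459 [stop]  node(6,3) S=81.1300 payoff=26.5500 vs cont=26.5006 → 26.5500 [stop]  node(6,4) S=98.3367 payoff=9.3433 vs cont=11.9569 → 11.9569 [wait]  node(6,5) S=119.1928 payoff=0.0000 vs cont=2.5890 → 2.5890 [wait]  node(6,6) S=144.4722 payoff=0.0000 vs cont=0.0000 → 0.0000 [wait]  ⇒ S*(6)=81.1300
t_5: node(5,0) S=50.1586 payoff=57.5214 vs cont=57.4549 → 57.5214 [stop]  node(5,1) S=60.7967 payoff=46.8833 vs cont=46.8169 → 46.8833 [stop]  node(5,2) S=73.6910 payoff=33.9890 vs cont=33.9226 → 33.9890 [stop]  node(5,3) S=89.3200 payoff=18.3600 vs cont=19.5452 → 19.5452 [wait]  node(5,4) S=108.2637 payoff=0.0000 vs cont=7.4634 → 7.4634 [wait]  node(5,5) S=131.2252 payoff=0.0000 vs cont=1.3476 → 1.3476 [wait]  ⇒ S*(5)=73.6910
t_4: node(4,0) S=55.2221 payoff=52.4579 vs cont=52.3915 → 52.4579 [stop]  node(4,1) S=66.9341 payoff=40.7459 vs cont=40.6795 → 40.7459 [stop]  node(4,2) S=81.1300 payoff=26.5500 vs cont=27.0511 → 27.0511 [wait]  node(4,3) S=98.3367 payoff=9.3433 vs cont=13.7473 → 13.7473 [wait]  node(4,4) S=119.1928 payoff=0.0000 vs cont=4.5300 → 4.5300 [wait]  ⇒ S*(4)=66.9341
t_3: node(3,0) S=60.7967 payoff=46.8833 vs cont=46.8169 → 46.8833 [stop]  node(3,1) S=73.6910 payoff=33.9890 vs cont=34.1626 → 34.1626 [wait]  node(3,2) S=89.3200 payoff=18.3600 vs cont=20.6635 → 20.6635 [wait]  node(3,3) S=108.2637 payoff=0.0000 vs cont=9.3248 → 9.3248 [wait]  ⇒ S*(3)=60.7967
t_2: node(2,0) S=66.9341 payoff=40.7459 vs cont=40.7626 → 40.7626 [wait]  node(2,1) S=81.1300 payoff=26.5500 vs cont=27.6770 → 27.6770 [wait]  node(2,2) S=98.3367 payoff=9.3433 vs cont=15.2208 → 15.2208 [wait]  ⇒ S*(2)=-
t_1: node(1,0) S=73.6910 payoff=33.9890 vs cont=34.4709 → 34.4709 [wait]  node(1,1) S=89.3200 payoff=18.3600 vs cont=21.6948 → 21.6948 [wait]  ⇒ S*(1)=-
t_0: node(0,0) S=81.1300 payoff=26.5500 vs cont=28.3314 → 28.3314 [wait]  ⇒ S*(0)=-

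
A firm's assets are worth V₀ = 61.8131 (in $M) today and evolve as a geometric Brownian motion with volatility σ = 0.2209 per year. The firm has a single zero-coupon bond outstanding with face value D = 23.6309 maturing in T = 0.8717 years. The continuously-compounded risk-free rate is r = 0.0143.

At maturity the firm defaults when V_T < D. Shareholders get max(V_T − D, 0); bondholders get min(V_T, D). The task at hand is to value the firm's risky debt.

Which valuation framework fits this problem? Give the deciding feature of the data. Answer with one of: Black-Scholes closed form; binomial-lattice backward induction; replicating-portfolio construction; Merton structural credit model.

Key observation: the data describe a firm's assets (V₀ = 61.8131, GBM) and a single zero-coupon debt of face 23.6309, so credit quantities follow from equity-as-call in the structural model.

framework: Merton structural credit model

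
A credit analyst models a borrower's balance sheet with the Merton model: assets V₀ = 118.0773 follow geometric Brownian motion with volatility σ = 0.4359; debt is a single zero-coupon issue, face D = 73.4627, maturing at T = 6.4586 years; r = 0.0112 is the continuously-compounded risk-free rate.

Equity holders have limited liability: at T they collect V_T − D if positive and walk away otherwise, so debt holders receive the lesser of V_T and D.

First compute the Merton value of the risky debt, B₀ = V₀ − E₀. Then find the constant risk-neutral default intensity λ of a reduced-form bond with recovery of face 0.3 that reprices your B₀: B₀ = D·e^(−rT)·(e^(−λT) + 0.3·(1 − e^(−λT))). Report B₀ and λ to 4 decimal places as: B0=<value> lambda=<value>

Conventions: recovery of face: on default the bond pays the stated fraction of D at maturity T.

With assets at 118.0773 and a single debt payment of 73.4627 at 6.4586 years:
d₁ = [ln(V₀/D) + (r + σ²/2)T] / (σ√T)
   = [ln(118.0773/73.4627) + (0.0112 + 0.5·0.4359²)·6.4586] / (0.4359·√6.4586)
   = [0.474562 + 0.685932] / 1.107786 = 1.047579
d₂ = d₁ − σ√T = 1.047579 − 1.107786 = -0.060208
N(d₁) = 0.852584,  N(d₂) = 0.475995,  e^(−rT) = 0.930218
E₀ = V₀·N(d₁) − D·e^(−rT)·N(d₂)
   = 118.0773·0.852584 − 73.4627·0.930218·0.475995 = 68.143018
B₀ = V₀ − E₀ = 118.0773 − 68.143018 = 49.934282
e^(−λT) = (B₀·e^(rT)/D − 0.3)/(1 − 0.3) = (49.9343·1.075017/73.4627 − 0.3)/0.7 = 0.61530551
λ = −ln(0.61530551)/6.4586 = 0.075192

B0=49.9343 lambda=0.0752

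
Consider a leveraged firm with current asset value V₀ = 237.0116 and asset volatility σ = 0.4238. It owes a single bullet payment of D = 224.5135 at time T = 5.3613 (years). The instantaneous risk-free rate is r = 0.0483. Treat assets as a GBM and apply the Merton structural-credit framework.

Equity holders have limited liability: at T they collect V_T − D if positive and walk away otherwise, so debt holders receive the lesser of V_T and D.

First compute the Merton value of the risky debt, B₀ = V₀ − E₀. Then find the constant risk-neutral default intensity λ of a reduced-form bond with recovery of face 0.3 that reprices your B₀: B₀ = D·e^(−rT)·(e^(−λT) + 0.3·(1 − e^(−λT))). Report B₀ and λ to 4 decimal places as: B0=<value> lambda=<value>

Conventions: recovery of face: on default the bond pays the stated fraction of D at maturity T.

B0=124.3908 lambda=0.0963

Apply the equity-as-call identities (strike 224.5135, horizon 5.3613 years):
d₁ = [ln(V₀/D) + (r + σ²/2)T] / (σ√T)
   = [ln(237.0116/224.5135) + (0.0483 + 0.5·0.4238²)·5.3613] / (0.4238·√5.3613)
   = [0.054173 + 0.740413] / 0.981287 = 0.809739
d₂ = d₁ − σ√T = 0.809739 − 0.981287 = -0.171548
N(d₁) = 0.790955,  N(d₂) = 0.431896,  e^(−rT) = 0.771861
E₀ = V₀·N(d₁) − D·e^(−rT)·N(d₂)
   = 237.0116·0.790955 − 224.5135·0.771861·0.431896 = 112.620757
B₀ = V₀ − E₀ = 237.0116 − 112.620757 = 124.390843
e^(−λT) = (B₀·e^(rT)/D − 0.3)/(1 − 0.3) = (124.3908·1.295570/224.5135 − 0.3)/0.7 = 0.59686481
λ = −ln(0.59686481)/5.3613 = 0.096257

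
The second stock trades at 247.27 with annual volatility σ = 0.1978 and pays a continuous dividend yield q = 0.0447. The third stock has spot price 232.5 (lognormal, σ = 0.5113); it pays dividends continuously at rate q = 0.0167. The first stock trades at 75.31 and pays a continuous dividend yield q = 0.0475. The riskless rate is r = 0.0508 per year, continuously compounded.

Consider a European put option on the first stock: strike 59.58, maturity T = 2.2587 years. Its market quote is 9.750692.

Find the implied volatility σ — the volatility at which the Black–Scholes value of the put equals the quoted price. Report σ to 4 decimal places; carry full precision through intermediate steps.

At σ = 0.4519 the Black–Scholes value reproduces the quote:
σ√T = 0.4519·√2.2587 = 0.679159
d₁ = (ln(S/K) + (r−q+σ²/2)T) / (σ√T) = (ln(75.31/59.58) + (0.0508−0.0475+0.4519²/2)·2.2587) / 0.679159 = (0.234293 + 0.238082) / 0.679159 = 0.695530
d₂ = d₁ − σ√T = 0.695530 − 0.679159 = 0.016370
e^{−rT} = 0.891596
e^{−qT} = 0.898267
N(−d₁) = 0.243362,  N(−d₂) = 0.493469
V = K·e^{−rT}·N(−d₂) − S·e^{−qT}·N(−d₁) = 26.213741 − 16.463049 = 9.750692 (matching the quote); vega is positive throughout, so no other σ reproduces this price

sigma = 0.4519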